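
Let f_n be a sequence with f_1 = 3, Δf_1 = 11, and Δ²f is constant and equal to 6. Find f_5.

Build the table forward from the leading diagonal:
Δ²: 6  6  6  6  6
Δ: 11  17  23  29  35
f: 3  14  31  54  83

83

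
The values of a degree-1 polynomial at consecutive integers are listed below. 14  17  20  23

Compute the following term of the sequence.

3  3  3
The first differences are constant (3).
23 + 3 = 26

26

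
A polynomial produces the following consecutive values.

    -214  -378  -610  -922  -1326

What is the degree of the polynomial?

3

D1: -164, -232, -312, -404
D2: -68, -80, -92
D3: -12, -12
The third differences are constant, so the polynomial has degree 3.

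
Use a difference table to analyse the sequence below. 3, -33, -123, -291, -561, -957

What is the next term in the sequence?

Δ: -36 , -90 , -168 , -270 , -396
Δ²: -54 , -78 , -102 , -126
Δ³: -24 , -24 , -24
Third differences constant at -24.
-126 − 24 = -150;  -396 − 150 = -546;  -957 − 546 = -1503

-1503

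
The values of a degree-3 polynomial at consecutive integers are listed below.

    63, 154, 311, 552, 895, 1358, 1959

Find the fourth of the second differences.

First differences: 91, 157, 241, 343, 463, 601
Second differences: 66, 84, 102, 120, 138
Third differences: 18, 18, 18, 18

120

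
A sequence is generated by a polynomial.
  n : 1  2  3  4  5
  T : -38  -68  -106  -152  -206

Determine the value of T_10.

-596

First differences: -30, -38, -46, -54
Second differences: -8, -8, -8
Constant second difference = -8, so extend:
-54 − 8 = -62;  -206 − 62 = -268
-62 − 8 = -70;  -268 − 70 = -338
-70 − 8 = -78;  -338 − 78 = -416
-78 − 8 = -86;  -416 − 86 = -502
-86 − 8 = -94;  -502 − 94 = -596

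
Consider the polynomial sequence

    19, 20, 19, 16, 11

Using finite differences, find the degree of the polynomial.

D1: 1, -1, -3, -5
D2: -2, -2, -2
The second differences are constant, so the polynomial has degree 2.

2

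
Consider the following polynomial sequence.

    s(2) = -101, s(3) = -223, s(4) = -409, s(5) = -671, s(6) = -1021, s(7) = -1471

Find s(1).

D1: -122, -186, -262, -350, -450
D2: -64, -76, -88, -100
D3: -12, -12, -12
The third differences are constant at -12.
Work back: -64 + 12 = -52;  -122 + 52 = -70;  -101 + 70 = -31

-31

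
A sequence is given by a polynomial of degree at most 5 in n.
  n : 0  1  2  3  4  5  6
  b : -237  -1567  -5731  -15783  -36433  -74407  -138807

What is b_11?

-1387447

Δ: -1330 , -4164 , -10052 , -20650 , -37974 , -64400
Δ²: -2834 , -5888 , -10598 , -17324 , -26426
Δ³: -3054 , -4710 , -6726 , -9102
Δ⁴: -1656 , -2016 , -2376
Δ⁵: -360 , -360
Constant fifth difference = -360, so extend:
-2376 − 360 = -2736;  -9102 − 2736 = -11838;  -26426 − 11838 = -38264;  -64400 − 38264 = -102664;  -138807 − 102664 = -241471
-2736 − 360 = -3096;  -11838 − 3096 = -14934;  -38264 − 14934 = -53198;  -102664 − 53198 = -155862;  -241471 − 155862 = -397333
-3096 − 360 = -3456;  -14934 − 3456 = -18390;  -53198 − 18390 = -71588;  -155862 − 71588 = -227450;  -397333 − 227450 = -624783
-3456 − 360 = -3816;  -18390 − 3816 = -22206;  -71588 − 22206 = -93794;  -227450 − 93794 = -321244;  -624783 − 321244 = -946027
-3816 − 360 = -4176;  -22206 − 4176 = -26382;  -93794 − 26382 = -120176;  -321244 − 120176 = -441420;  -946027 − 441420 = -1387447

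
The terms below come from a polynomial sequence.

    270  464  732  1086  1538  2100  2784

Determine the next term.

D1: 194, 268, 354, 452, 562, 684
D2: 74, 86, 98, 110, 122
D3: 12, 12, 12, 12
The third differences are constant (12).
122 + 12 = 134;  684 + 134 = 818;  2784 + 818 = 3602

3602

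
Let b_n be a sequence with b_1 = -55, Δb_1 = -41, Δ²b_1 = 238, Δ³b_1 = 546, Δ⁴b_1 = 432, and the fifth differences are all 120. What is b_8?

41406

Build the table forward from the leading diagonal:
Δ⁵: 120, 120, 120, 120, 120, 120, 120, 120
Δ⁴: 432, 552, 672, 792, 912, 1032, 1152, 1272
Δ³: 546, 978, 1530, 2202, 2994, 3906, 4938, 6090
Δ²: 238, 784, 1762, 3292, 5494, 8488, 12394, 17332
Δ: -41, 197, 981, 2743, 6035, 11529, 20017, 32411
b: -55, -96, 101, 1082, 3825, 9860, 21389, 41406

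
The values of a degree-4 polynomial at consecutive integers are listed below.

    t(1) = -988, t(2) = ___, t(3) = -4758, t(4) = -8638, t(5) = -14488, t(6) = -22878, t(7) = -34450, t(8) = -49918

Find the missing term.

Using the last 6 terms:
First differences: -3880  -5850  -8390  -11572  -15468
Second differences: -1970  -2540  -3182  -3896
Third differences: -570  -642  -714
Fourth differences: -72  -72
Constant fourth difference = -72.
Extend backward: -570 + 72 = -498;  -1970 + 498 = -1472;  -3880 + 1472 = -2408;  -4758 + 2408 = -2350

-2350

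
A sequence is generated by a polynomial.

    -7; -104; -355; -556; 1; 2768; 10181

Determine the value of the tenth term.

104456

Δ: -97, -251, -201, 557, 2767, 7413
Δ²: -154, 50, 758, 2210, 4646
Δ³: 204, 708, 1452, 2436
Δ⁴: 504, 744, 984
Δ⁵: 240, 240
The fifth differences are constant (240).
984 + 240 = 1224;  2436 + 1224 = 3660;  4646 + 3660 = 8306;  7413 + 8306 = 15719;  10181 + 15719 = 25900
1224 + 240 = 1464;  3660 + 1464 = 5124;  8306 + 5124 = 13430;  15719 + 13430 = 29149;  25900 + 29149 = 55049
1464 + 240 = 1704;  5124 + 1704 = 6828;  13430 + 6828 = 20258;  29149 + 20258 = 49407;  55049 + 49407 = 104456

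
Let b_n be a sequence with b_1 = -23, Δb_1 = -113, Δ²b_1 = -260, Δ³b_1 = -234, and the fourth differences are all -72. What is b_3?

-509

Build the table forward from the leading diagonal:
Fourth differences: -72  -72  -72
Third differences: -234  -306  -378
Second differences: -260  -494  -800
First differences: -113  -373  -867
b: -23  -136  -509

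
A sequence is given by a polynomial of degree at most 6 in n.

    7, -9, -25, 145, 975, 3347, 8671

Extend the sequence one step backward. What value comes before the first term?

5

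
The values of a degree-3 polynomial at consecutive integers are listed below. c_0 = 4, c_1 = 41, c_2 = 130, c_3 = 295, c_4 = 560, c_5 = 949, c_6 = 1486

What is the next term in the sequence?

First differences: 37, 89, 165, 265, 389, 537
Second differences: 52, 76, 100, 124, 148
Third differences: 24, 24, 24, 24
Constant third difference = 24, so extend:
148 + 24 = 172;  537 + 172 = 709;  1486 + 709 = 2195

2195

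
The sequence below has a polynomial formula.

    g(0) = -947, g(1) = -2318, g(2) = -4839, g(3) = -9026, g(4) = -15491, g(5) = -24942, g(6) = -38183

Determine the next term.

-56114

D1: -1371, -2521, -4187, -6465, -9451, -13241
D2: -1150, -1666, -2278, -2986, -3790
D3: -516, -612, -708, -804
D4: -96, -96, -96
The fourth differences are constant (-96).
-804 − 96 = -900;  -3790 − 900 = -4690;  -13241 − 4690 = -17931;  -38183 − 17931 = -56114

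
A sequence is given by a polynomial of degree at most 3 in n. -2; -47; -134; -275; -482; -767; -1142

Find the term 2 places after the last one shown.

-2210

D1: -45  -87  -141  -207  -285  -375
D2: -42  -54  -66  -78  -90
D3: -12  -12  -12  -12
Third differences constant at -12.
-90 − 12 = -102;  -375 − 102 = -477;  -1142 − 477 = -1619
-102 − 12 = -114;  -477 − 114 = -591;  -1619 − 591 = -2210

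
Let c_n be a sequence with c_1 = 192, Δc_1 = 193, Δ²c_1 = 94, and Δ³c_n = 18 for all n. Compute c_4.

1071

Build the table forward from the leading diagonal:
Third differences: 18  18  18  18
Second differences: 94  112  130  148
First differences: 193  287  399  529
c: 192  385  672  1071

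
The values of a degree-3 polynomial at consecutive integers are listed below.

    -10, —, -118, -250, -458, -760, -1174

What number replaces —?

Using the last 5 terms:
-132  -208  -302  -414
-76  -94  -112
-18  -18
Constant third difference = -18.
Extend backward: -76 + 18 = -58;  -132 + 58 = -74;  -118 + 74 = -44

-44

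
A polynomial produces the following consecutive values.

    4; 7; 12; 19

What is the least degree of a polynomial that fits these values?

D1: 3, 5, 7
D2: 2, 2
The second differences are constant, so the polynomial has degree 2.

2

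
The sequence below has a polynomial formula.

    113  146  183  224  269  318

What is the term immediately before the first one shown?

Δ: 33  37  41  45  49
Δ²: 4  4  4  4
The second differences are constant at 4.
Work back: 33 − 4 = 29;  113 − 29 = 84

84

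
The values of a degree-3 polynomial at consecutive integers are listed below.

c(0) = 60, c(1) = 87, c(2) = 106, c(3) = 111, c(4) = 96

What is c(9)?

-489

First differences: 27 , 19 , 5 , -15
Second differences: -8 , -14 , -20
Third differences: -6 , -6
Constant third difference = -6, so extend:
-20 − 6 = -26;  -15 − 26 = -41;  96 − 41 = 55
-26 − 6 = -32;  -41 − 32 = -73;  55 − 73 = -18
-32 − 6 = -38;  -73 − 38 = -111;  -18 − 111 = -129
-38 − 6 = -44;  -111 − 44 = -155;  -129 − 155 = -284
-44 − 6 = -50;  -155 − 50 = -205;  -284 − 205 = -489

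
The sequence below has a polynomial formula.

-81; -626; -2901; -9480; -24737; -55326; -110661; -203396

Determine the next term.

-349905

-545, -2275, -6579, -15257, -30589, -55335, -92735
-1730, -4304, -8678, -15332, -24746, -37400
-2574, -4374, -6654, -9414, -12654
-1800, -2280, -2760, -3240
-480, -480, -480
The fifth differences are constant (-480).
-3240 − 480 = -3720;  -12654 − 3720 = -16374;  -37400 − 16374 = -53774;  -92735 − 53774 = -146509;  -203396 − 146509 = -349905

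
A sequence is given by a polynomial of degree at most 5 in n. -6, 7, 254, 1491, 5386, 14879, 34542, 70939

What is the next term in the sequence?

132986

D1: 13  247  1237  3895  9493  19663  36397
D2: 234  990  2658  5598  10170  16734
D3: 756  1668  2940  4572  6564
D4: 912  1272  1632  1992
D5: 360  360  360
Constant fifth difference = 360, so extend:
1992 + 360 = 2352;  6564 + 2352 = 8916;  16734 + 8916 = 25650;  36397 + 25650 = 62047;  70939 + 62047 = 132986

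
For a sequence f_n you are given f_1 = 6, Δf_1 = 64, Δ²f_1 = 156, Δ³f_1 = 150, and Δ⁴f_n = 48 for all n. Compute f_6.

Build the table forward from the leading diagonal:
Δ⁴: 48  48  48  48  48  48
Δ³: 150  198  246  294  342  390
Δ²: 156  306  504  750  1044  1386
Δ: 64  220  526  1030  1780  2824
f: 6  70  290  816  1846  3626

3626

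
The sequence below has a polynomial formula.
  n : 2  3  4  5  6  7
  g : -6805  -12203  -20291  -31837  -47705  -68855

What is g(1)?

-3425

D1: -5398  -8088  -11546  -15868  -21150
D2: -2690  -3458  -4322  -5282
D3: -768  -864  -960
D4: -96  -96
The fourth differences are constant at -96.
Work back: -768 + 96 = -672;  -2690 + 672 = -2018;  -5398 + 2018 = -3380;  -6805 + 3380 = -3425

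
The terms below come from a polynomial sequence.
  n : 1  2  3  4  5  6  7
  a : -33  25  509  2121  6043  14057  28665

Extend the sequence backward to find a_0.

-7

First differences: 58, 484, 1612, 3922, 8014, 14608
Second differences: 426, 1128, 2310, 4092, 6594
Third differences: 702, 1182, 1782, 2502
Fourth differences: 480, 600, 720
Fifth differences: 120, 120
The fifth differences are constant at 120.
Work back: 480 − 120 = 360;  702 − 360 = 342;  426 − 342 = 84;  58 − 84 = -26;  -33 + 26 = -7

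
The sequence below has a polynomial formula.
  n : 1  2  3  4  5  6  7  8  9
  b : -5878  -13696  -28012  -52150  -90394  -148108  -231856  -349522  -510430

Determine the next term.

-725464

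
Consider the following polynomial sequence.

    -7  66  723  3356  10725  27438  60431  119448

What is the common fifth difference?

D1: 73, 657, 2633, 7369, 16713, 32993, 59017
D2: 584, 1976, 4736, 9344, 16280, 26024
D3: 1392, 2760, 4608, 6936, 9744
D4: 1368, 1848, 2328, 2808
D5: 480, 480, 480

480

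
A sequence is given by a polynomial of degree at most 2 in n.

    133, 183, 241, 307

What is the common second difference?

8

Δ: 50, 58, 66
Δ²: 8, 8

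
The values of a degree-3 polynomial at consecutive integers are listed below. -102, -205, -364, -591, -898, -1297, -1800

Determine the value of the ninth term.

First differences: -103, -159, -227, -307, -399, -503
Second differences: -56, -68, -80, -92, -104
Third differences: -12, -12, -12, -12
Constant third difference = -12, so extend:
-104 − 12 = -116;  -503 − 116 = -619;  -1800 − 619 = -2419
-116 − 12 = -128;  -619 − 128 = -747;  -2419 − 747 = -3166

-3166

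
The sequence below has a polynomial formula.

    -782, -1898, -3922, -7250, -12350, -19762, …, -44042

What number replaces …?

-30098

Using the first 6 terms:
First differences: -1116, -2024, -3328, -5100, -7412
Second differences: -908, -1304, -1772, -2312
Third differences: -396, -468, -540
Fourth differences: -72, -72
Constant fourth difference = -72.
Extend forward: -540 − 72 = -612;  -2312 − 612 = -2924;  -7412 − 2924 = -10336;  -19762 − 10336 = -30098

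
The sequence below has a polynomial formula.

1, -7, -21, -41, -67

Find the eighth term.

-181

-8, -14, -20, -26
-6, -6, -6
Second differences constant at -6.
-26 − 6 = -32;  -67 − 32 = -99
-32 − 6 = -38;  -99 − 38 = -137
-38 − 6 = -44;  -137 − 44 = -181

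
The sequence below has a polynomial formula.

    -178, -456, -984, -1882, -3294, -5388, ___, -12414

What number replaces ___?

Using the first 6 terms:
D1: -278, -528, -898, -1412, -2094
D2: -250, -370, -514, -682
D3: -120, -144, -168
D4: -24, -24
Constant fourth difference = -24.
Extend forward: -168 − 24 = -192;  -682 − 192 = -874;  -2094 − 874 = -2968;  -5388 − 2968 = -8356

-8356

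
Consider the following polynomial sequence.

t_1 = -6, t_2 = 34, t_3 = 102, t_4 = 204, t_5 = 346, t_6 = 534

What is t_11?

2374

D1: 40, 68, 102, 142, 188
D2: 28, 34, 40, 46
D3: 6, 6, 6
Third differences constant at 6.
46 + 6 = 52;  188 + 52 = 240;  534 + 240 = 774
52 + 6 = 58;  240 + 58 = 298;  774 + 298 = 1072
58 + 6 = 64;  298 + 64 = 362;  1072 + 362 = 1434
64 + 6 = 70;  362 + 70 = 432;  1434 + 432 = 1866
70 + 6 = 76;  432 + 76 = 508;  1866 + 508 = 2374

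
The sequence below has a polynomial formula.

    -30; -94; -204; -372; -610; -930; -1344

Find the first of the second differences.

-46

First differences: -64, -110, -168, -238, -320, -414
Second differences: -46, -58, -70, -82, -94
Third differences: -12, -12, -12, -12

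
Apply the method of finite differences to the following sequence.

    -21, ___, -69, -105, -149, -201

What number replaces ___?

Using the last 4 terms:
D1: -36  -44  -52
D2: -8  -8
Constant second difference = -8.
Extend backward: -36 + 8 = -28;  -69 + 28 = -41

-41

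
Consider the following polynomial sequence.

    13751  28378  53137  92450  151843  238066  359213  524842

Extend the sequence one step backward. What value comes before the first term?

5818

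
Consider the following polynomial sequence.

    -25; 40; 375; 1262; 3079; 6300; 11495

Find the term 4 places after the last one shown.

66775

First differences: 65 , 335 , 887 , 1817 , 3221 , 5195
Second differences: 270 , 552 , 930 , 1404 , 1974
Third differences: 282 , 378 , 474 , 570
Fourth differences: 96 , 96 , 96
The fourth differences are constant (96).
570 + 96 = 666;  1974 + 666 = 2640;  5195 + 2640 = 7835;  11495 + 7835 = 19330
666 + 96 = 762;  2640 + 762 = 3402;  7835 + 3402 = 11237;  19330 + 11237 = 30567
762 + 96 = 858;  3402 + 858 = 4260;  11237 + 4260 = 15497;  30567 + 15497 = 46064
858 + 96 = 954;  4260 + 954 = 5214;  15497 + 5214 = 20711;  46064 + 20711 = 66775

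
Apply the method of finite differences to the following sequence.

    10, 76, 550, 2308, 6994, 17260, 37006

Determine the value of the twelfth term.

D1: 66, 474, 1758, 4686, 10266, 19746
D2: 408, 1284, 2928, 5580, 9480
D3: 876, 1644, 2652, 3900
D4: 768, 1008, 1248
D5: 240, 240
The fifth differences are constant (240).
1248 + 240 = 1488;  3900 + 1488 = 5388;  9480 + 5388 = 14868;  19746 + 14868 = 34614;  37006 + 34614 = 71620
1488 + 240 = 1728;  5388 + 1728 = 7116;  14868 + 7116 = 21984;  34614 + 21984 = 56598;  71620 + 56598 = 128218
1728 + 240 = 1968;  7116 + 1968 = 9084;  21984 + 9084 = 31068;  56598 + 31068 = 87666;  128218 + 87666 = 215884
1968 + 240 = 2208;  9084 + 2208 = 11292;  31068 + 11292 = 42360;  87666 + 42360 = 130026;  215884 + 130026 = 345910
2208 + 240 = 2448;  11292 + 2448 = 13740;  42360 + 13740 = 56100;  130026 + 56100 = 186126;  345910 + 186126 = 532036

532036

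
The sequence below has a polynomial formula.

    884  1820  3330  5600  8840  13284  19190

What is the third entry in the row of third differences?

234

Δ: 936, 1510, 2270, 3240, 4444, 5906
Δ²: 574, 760, 970, 1204, 1462
Δ³: 186, 210, 234, 258
Δ⁴: 24, 24, 24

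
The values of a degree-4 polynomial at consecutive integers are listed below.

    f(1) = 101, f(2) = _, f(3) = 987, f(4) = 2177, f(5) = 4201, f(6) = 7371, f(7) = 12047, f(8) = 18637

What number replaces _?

367

Using the last 6 terms:
1190  2024  3170  4676  6590
834  1146  1506  1914
312  360  408
48  48
Constant fourth difference = 48.
Extend backward: 312 − 48 = 264;  834 − 264 = 570;  1190 − 570 = 620;  987 − 620 = 367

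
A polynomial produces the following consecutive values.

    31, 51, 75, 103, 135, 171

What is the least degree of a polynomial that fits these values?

2

20, 24, 28, 32, 36
4, 4, 4, 4
The second differences are constant, so the polynomial has degree 2.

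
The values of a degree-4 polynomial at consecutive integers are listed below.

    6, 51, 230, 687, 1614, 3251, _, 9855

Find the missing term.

5886

Using the first 6 terms:
Δ: 45, 179, 457, 927, 1637
Δ²: 134, 278, 470, 710
Δ³: 144, 192, 240
Δ⁴: 48, 48
Constant fourth difference = 48.
Extend forward: 240 + 48 = 288;  710 + 288 = 998;  1637 + 998 = 2635;  3251 + 2635 = 5886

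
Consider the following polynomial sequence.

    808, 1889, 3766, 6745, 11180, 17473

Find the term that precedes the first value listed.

265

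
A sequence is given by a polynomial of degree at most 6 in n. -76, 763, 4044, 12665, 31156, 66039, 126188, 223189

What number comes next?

371700

D1: 839 , 3281 , 8621 , 18491 , 34883 , 60149 , 97001
D2: 2442 , 5340 , 9870 , 16392 , 25266 , 36852
D3: 2898 , 4530 , 6522 , 8874 , 11586
D4: 1632 , 1992 , 2352 , 2712
D5: 360 , 360 , 360
Constant fifth difference = 360, so extend:
2712 + 360 = 3072;  11586 + 3072 = 14658;  36852 + 14658 = 51510;  97001 + 51510 = 148511;  223189 + 148511 = 371700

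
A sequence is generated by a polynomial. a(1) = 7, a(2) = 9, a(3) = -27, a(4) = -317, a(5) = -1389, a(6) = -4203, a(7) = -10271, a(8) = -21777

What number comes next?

-41697

2, -36, -290, -1072, -2814, -6068, -11506
-38, -254, -782, -1742, -3254, -5438
-216, -528, -960, -1512, -2184
-312, -432, -552, -672
-120, -120, -120
Constant fifth difference = -120, so extend:
-672 − 120 = -792;  -2184 − 792 = -2976;  -5438 − 2976 = -8414;  -11506 − 8414 = -19920;  -21777 − 19920 = -41697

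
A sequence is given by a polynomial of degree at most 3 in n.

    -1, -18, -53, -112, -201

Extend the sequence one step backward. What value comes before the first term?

4

First differences: -17  -35  -59  -89
Second differences: -18  -24  -30
Third differences: -6  -6
The third differences are constant at -6.
Work back: -18 + 6 = -12;  -17 + 12 = -5;  -1 + 5 = 4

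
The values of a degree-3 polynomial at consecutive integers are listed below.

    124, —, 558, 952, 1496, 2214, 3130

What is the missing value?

290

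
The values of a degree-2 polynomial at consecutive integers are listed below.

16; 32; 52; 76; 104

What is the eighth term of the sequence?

16, 20, 24, 28
4, 4, 4
Second differences constant at 4.
28 + 4 = 32;  104 + 32 = 136
32 + 4 = 36;  136 + 36 = 172
36 + 4 = 40;  172 + 40 = 212

212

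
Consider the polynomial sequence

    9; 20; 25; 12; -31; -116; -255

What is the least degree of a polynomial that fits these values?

3

Δ: 11, 5, -13, -43, -85, -139
Δ²: -6, -18, -30, -42, -54
Δ³: -12, -12, -12, -12
The third differences are constant, so the polynomial has degree 3.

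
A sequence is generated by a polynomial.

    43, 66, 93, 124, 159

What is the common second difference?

4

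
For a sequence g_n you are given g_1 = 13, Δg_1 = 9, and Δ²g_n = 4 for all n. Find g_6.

Build the table forward from the leading diagonal:
Δ²: 4, 4, 4, 4, 4, 4
Δ: 9, 13, 17, 21, 25, 29
g: 13, 22, 35, 52, 73, 98

98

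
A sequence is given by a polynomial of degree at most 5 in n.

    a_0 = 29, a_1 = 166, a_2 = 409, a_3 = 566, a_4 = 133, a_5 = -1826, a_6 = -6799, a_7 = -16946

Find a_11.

-182714

Δ: 137  243  157  -433  -1959  -4973  -10147
Δ²: 106  -86  -590  -1526  -3014  -5174
Δ³: -192  -504  -936  -1488  -2160
Δ⁴: -312  -432  -552  -672
Δ⁵: -120  -120  -120
Constant fifth difference = -120, so extend:
-672 − 120 = -792;  -2160 − 792 = -2952;  -5174 − 2952 = -8126;  -10147 − 8126 = -18273;  -16946 − 18273 = -35219
-792 − 120 = -912;  -2952 − 912 = -3864;  -8126 − 3864 = -11990;  -18273 − 11990 = -30263;  -35219 − 30263 = -65482
-912 − 120 = -1032;  -3864 − 1032 = -4896;  -11990 − 4896 = -16886;  -30263 − 16886 = -47149;  -65482 − 47149 = -112631
-1032 − 120 = -1152;  -4896 − 1152 = -6048;  -16886 − 6048 = -22934;  -47149 − 22934 = -70083;  -112631 − 70083 = -182714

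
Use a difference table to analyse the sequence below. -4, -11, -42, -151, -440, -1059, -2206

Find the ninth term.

-7116

-7  -31  -109  -289  -619  -1147
-24  -78  -180  -330  -528
-54  -102  -150  -198
-48  -48  -48
The fourth differences are constant (-48).
-198 − 48 = -246;  -528 − 246 = -774;  -1147 − 774 = -1921;  -2206 − 1921 = -4127
-246 − 48 = -294;  -774 − 294 = -1068;  -1921 − 1068 = -2989;  -4127 − 2989 = -7116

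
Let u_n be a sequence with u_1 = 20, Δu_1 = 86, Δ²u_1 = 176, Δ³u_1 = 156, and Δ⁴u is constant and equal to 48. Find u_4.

962

Build the table forward from the leading diagonal:
Fourth differences: 48  48  48  48
Third differences: 156  204  252  300
Second differences: 176  332  536  788
First differences: 86  262  594  1130
u: 20  106  368  962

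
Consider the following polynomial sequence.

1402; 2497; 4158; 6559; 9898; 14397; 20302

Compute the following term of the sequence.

27883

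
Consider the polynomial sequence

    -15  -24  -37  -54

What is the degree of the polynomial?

2

First differences: -9, -13, -17
Second differences: -4, -4
The second differences are constant, so the polynomial has degree 2.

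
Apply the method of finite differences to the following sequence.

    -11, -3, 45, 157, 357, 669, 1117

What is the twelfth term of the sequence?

6237

D1: 8 , 48 , 112 , 200 , 312 , 448
D2: 40 , 64 , 88 , 112 , 136
D3: 24 , 24 , 24 , 24
Constant third difference = 24, so extend:
136 + 24 = 160;  448 + 160 = 608;  1117 + 608 = 1725
160 + 24 = 184;  608 + 184 = 792;  1725 + 792 = 2517
184 + 24 = 208;  792 + 208 = 1000;  2517 + 1000 = 3517
208 + 24 = 232;  1000 + 232 = 1232;  3517 + 1232 = 4749
232 + 24 = 256;  1232 + 256 = 1488;  4749 + 1488 = 6237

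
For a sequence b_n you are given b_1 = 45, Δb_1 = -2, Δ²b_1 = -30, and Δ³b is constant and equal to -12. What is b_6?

Build the table forward from the leading diagonal:
Third differences: -12, -12, -12, -12, -12, -12
Second differences: -30, -42, -54, -66, -78, -90
First differences: -2, -32, -74, -128, -194, -272
b: 45, 43, 11, -63, -191, -385

-385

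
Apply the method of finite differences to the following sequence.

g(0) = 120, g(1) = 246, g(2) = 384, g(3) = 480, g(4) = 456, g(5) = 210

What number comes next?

-384

First differences: 126, 138, 96, -24, -246
Second differences: 12, -42, -120, -222
Third differences: -54, -78, -102
Fourth differences: -24, -24
Fourth differences constant at -24.
-102 − 24 = -126;  -222 − 126 = -348;  -246 − 348 = -594;  210 − 594 = -384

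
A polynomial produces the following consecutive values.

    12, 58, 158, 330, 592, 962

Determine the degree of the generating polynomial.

46, 100, 172, 262, 370
54, 72, 90, 108
18, 18, 18
The third differences are constant, so the polynomial has degree 3.

3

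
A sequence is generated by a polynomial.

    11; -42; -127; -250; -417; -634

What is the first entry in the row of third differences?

-6

D1: -53, -85, -123, -167, -217
D2: -32, -38, -44, -50
D3: -6, -6, -6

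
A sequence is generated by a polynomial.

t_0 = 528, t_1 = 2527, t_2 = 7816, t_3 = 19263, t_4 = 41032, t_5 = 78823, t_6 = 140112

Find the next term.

Δ: 1999  5289  11447  21769  37791  61289
Δ²: 3290  6158  10322  16022  23498
Δ³: 2868  4164  5700  7476
Δ⁴: 1296  1536  1776
Δ⁵: 240  240
Constant fifth difference = 240, so extend:
1776 + 240 = 2016;  7476 + 2016 = 9492;  23498 + 9492 = 32990;  61289 + 32990 = 94279;  140112 + 94279 = 234391

234391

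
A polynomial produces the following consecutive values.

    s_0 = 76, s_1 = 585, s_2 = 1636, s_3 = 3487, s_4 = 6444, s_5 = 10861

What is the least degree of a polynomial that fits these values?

4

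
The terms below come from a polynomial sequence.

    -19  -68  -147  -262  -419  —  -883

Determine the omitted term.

Using the first 5 terms:
D1: -49  -79  -115  -157
D2: -30  -36  -42
D3: -6  -6
Constant third difference = -6.
Extend forward: -42 − 6 = -48;  -157 − 48 = -205;  -419 − 205 = -624

-624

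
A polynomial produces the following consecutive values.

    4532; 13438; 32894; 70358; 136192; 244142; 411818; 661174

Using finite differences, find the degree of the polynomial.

5

D1: 8906, 19456, 37464, 65834, 107950, 167676, 249356
D2: 10550, 18008, 28370, 42116, 59726, 81680
D3: 7458, 10362, 13746, 17610, 21954
D4: 2904, 3384, 3864, 4344
D5: 480, 480, 480
The fifth differences are constant, so the polynomial has degree 5.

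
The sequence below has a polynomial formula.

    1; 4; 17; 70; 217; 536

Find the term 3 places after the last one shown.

3665

First differences: 3, 13, 53, 147, 319
Second differences: 10, 40, 94, 172
Third differences: 30, 54, 78
Fourth differences: 24, 24
Constant fourth difference = 24, so extend:
78 + 24 = 102;  172 + 102 = 274;  319 + 274 = 593;  536 + 593 = 1129
102 + 24 = 126;  274 + 126 = 400;  593 + 400 = 993;  1129 + 993 = 2122
126 + 24 = 150;  400 + 150 = 550;  993 + 550 = 1543;  2122 + 1543 = 3665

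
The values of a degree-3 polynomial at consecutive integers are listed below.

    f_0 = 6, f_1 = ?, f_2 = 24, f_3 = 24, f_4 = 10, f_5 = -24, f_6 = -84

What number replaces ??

Using the last 5 terms:
First differences: 0, -14, -34, -60
Second differences: -14, -20, -26
Third differences: -6, -6
Constant third difference = -6.
Extend backward: -14 + 6 = -8;  0 + 8 = 8;  24 − 8 = 16

16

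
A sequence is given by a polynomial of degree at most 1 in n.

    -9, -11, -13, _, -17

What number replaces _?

-15

Using the first 3 terms:
First differences: -2, -2
Constant first difference = -2.
Extend forward: -13 − 2 = -15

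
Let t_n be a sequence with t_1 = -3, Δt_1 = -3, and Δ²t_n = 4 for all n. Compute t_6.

Build the table forward from the leading diagonal:
D2: 4, 4, 4, 4, 4, 4
D1: -3, 1, 5, 9, 13, 17
t: -3, -6, -5, 0, 9, 22

22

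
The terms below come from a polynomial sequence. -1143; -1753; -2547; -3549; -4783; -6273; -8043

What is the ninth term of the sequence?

-12519

Δ: -610 , -794 , -1002 , -1234 , -1490 , -1770
Δ²: -184 , -208 , -232 , -256 , -280
Δ³: -24 , -24 , -24 , -24
Constant third difference = -24, so extend:
-280 − 24 = -304;  -1770 − 304 = -2074;  -8043 − 2074 = -10117
-304 − 24 = -328;  -2074 − 328 = -2402;  -10117 − 2402 = -12519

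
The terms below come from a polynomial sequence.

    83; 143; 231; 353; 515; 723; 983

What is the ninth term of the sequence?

1683

Δ: 60 , 88 , 122 , 162 , 208 , 260
Δ²: 28 , 34 , 40 , 46 , 52
Δ³: 6 , 6 , 6 , 6
Third differences constant at 6.
52 + 6 = 58;  260 + 58 = 318;  983 + 318 = 1301
58 + 6 = 64;  318 + 64 = 382;  1301 + 382 = 1683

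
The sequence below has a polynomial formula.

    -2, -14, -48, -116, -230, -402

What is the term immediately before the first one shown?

Δ: -12  -34  -68  -114  -172
Δ²: -22  -34  -46  -58
Δ³: -12  -12  -12
The third differences are constant at -12.
Work back: -22 + 12 = -10;  -12 + 10 = -2;  -2 + 2 = 0

0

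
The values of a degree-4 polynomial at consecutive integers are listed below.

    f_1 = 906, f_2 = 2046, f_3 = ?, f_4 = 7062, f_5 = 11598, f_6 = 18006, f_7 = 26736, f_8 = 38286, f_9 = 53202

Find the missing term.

Using the last 6 terms:
4536, 6408, 8730, 11550, 14916
1872, 2322, 2820, 3366
450, 498, 546
48, 48
Constant fourth difference = 48.
Extend backward: 450 − 48 = 402;  1872 − 402 = 1470;  4536 − 1470 = 3066;  7062 − 3066 = 3996

3996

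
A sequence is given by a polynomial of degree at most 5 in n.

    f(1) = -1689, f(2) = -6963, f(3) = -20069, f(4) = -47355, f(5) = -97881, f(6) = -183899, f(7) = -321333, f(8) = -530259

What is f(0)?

-5274, -13106, -27286, -50526, -86018, -137434, -208926
-7832, -14180, -23240, -35492, -51416, -71492
-6348, -9060, -12252, -15924, -20076
-2712, -3192, -3672, -4152
-480, -480, -480
The fifth differences are constant at -480.
Work back: -2712 + 480 = -2232;  -6348 + 2232 = -4116;  -7832 + 4116 = -3716;  -5274 + 3716 = -1558;  -1689 + 1558 = -131

-131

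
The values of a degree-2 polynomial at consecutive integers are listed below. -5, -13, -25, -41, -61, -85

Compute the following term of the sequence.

D1: -8  -12  -16  -20  -24
D2: -4  -4  -4  -4
Constant second difference = -4, so extend:
-24 − 4 = -28;  -85 − 28 = -113

-113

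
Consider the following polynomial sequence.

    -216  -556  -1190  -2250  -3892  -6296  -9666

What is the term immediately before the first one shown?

-62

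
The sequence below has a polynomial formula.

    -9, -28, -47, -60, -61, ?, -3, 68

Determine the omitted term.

-44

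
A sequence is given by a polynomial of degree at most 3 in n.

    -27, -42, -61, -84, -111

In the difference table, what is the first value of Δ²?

-4

D1: -15, -19, -23, -27
D2: -4, -4, -4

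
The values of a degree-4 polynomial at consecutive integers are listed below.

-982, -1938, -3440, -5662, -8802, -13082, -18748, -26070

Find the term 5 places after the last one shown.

-98650

Δ: -956, -1502, -2222, -3140, -4280, -5666, -7322
Δ²: -546, -720, -918, -1140, -1386, -1656
Δ³: -174, -198, -222, -246, -270
Δ⁴: -24, -24, -24, -24
The fourth differences are constant (-24).
-270 − 24 = -294;  -1656 − 294 = -1950;  -7322 − 1950 = -9272;  -26070 − 9272 = -35342
-294 − 24 = -318;  -1950 − 318 = -2268;  -9272 − 2268 = -11540;  -35342 − 11540 = -46882
-318 − 24 = -342;  -2268 − 342 = -2610;  -11540 − 2610 = -14150;  -46882 − 14150 = -61032
-342 − 24 = -366;  -2610 − 366 = -2976;  -14150 − 2976 = -17126;  -61032 − 17126 = -78158
-366 − 24 = -390;  -2976 − 390 = -3366;  -17126 − 3366 = -20492;  -78158 − 20492 = -98650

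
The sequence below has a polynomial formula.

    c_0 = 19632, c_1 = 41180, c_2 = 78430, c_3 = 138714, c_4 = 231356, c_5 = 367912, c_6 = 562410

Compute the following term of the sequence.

Δ: 21548  37250  60284  92642  136556  194498
Δ²: 15702  23034  32358  43914  57942
Δ³: 7332  9324  11556  14028
Δ⁴: 1992  2232  2472
Δ⁵: 240  240
The fifth differences are constant (240).
2472 + 240 = 2712;  14028 + 2712 = 16740;  57942 + 16740 = 74682;  194498 + 74682 = 269180;  562410 + 269180 = 831590

831590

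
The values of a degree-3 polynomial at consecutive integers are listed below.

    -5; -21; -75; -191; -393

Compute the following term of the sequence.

-705

Δ: -16, -54, -116, -202
Δ²: -38, -62, -86
Δ³: -24, -24
The third differences are constant (-24).
-86 − 24 = -110;  -202 − 110 = -312;  -393 − 312 = -705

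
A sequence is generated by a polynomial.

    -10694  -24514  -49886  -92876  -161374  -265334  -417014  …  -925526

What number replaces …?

Using the first 7 terms:
Δ: -13820, -25372, -42990, -68498, -103960, -151680
Δ²: -11552, -17618, -25508, -35462, -47720
Δ³: -6066, -7890, -9954, -12258
Δ⁴: -1824, -2064, -2304
Δ⁵: -240, -240
Constant fifth difference = -240.
Extend forward: -2304 − 240 = -2544;  -12258 − 2544 = -14802;  -47720 − 14802 = -62522;  -151680 − 62522 = -214202;  -417014 − 214202 = -631216

-631216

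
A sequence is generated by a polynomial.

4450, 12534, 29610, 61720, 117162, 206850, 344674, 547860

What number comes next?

837330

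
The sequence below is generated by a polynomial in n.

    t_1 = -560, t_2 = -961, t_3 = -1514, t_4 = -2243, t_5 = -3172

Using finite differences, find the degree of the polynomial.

3

First differences: -401, -553, -729, -929
Second differences: -152, -176, -200
Third differences: -24, -24
The third differences are constant, so the polynomial has degree 3.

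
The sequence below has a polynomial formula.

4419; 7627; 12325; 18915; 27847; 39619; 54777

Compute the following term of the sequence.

D1: 3208, 4698, 6590, 8932, 11772, 15158
D2: 1490, 1892, 2342, 2840, 3386
D3: 402, 450, 498, 546
D4: 48, 48, 48
The fourth differences are constant (48).
546 + 48 = 594;  3386 + 594 = 3980;  15158 + 3980 = 19138;  54777 + 19138 = 73915

73915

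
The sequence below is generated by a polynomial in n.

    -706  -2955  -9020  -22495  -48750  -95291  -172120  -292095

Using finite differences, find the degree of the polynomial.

Δ: -2249, -6065, -13475, -26255, -46541, -76829, -119975
Δ²: -3816, -7410, -12780, -20286, -30288, -43146
Δ³: -3594, -5370, -7506, -10002, -12858
Δ⁴: -1776, -2136, -2496, -2856
Δ⁵: -360, -360, -360
The fifth differences are constant, so the polynomial has degree 5.

5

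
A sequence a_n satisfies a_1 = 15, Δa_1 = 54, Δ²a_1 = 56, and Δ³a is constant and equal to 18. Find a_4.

Build the table forward from the leading diagonal:
Third differences: 18  18  18  18
Second differences: 56  74  92  110
First differences: 54  110  184  276
a: 15  69  179  363

363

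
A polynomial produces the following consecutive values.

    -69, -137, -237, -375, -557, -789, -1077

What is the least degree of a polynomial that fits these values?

-68, -100, -138, -182, -232, -288
-32, -38, -44, -50, -56
-6, -6, -6, -6
The third differences are constant, so the polynomial has degree 3.

3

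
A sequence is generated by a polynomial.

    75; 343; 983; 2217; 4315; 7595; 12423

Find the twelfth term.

Δ: 268, 640, 1234, 2098, 3280, 4828
Δ²: 372, 594, 864, 1182, 1548
Δ³: 222, 270, 318, 366
Δ⁴: 48, 48, 48
The fourth differences are constant (48).
366 + 48 = 414;  1548 + 414 = 1962;  4828 + 1962 = 6790;  12423 + 6790 = 19213
414 + 48 = 462;  1962 + 462 = 2424;  6790 + 2424 = 9214;  19213 + 9214 = 28427
462 + 48 = 510;  2424 + 510 = 2934;  9214 + 2934 = 12148;  28427 + 12148 = 40575
510 + 48 = 558;  2934 + 558 = 3492;  12148 + 3492 = 15640;  40575 + 15640 = 56215
558 + 48 = 606;  3492 + 606 = 4098;  15640 + 4098 = 19738;  56215 + 19738 = 75953

75953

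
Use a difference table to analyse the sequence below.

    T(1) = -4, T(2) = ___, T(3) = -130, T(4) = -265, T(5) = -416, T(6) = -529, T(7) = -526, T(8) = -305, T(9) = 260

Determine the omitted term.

Using the last 7 terms:
-135  -151  -113  3  221  565
-16  38  116  218  344
54  78  102  126
24  24  24
Constant fourth difference = 24.
Extend backward: 54 − 24 = 30;  -16 − 30 = -46;  -135 + 46 = -89;  -130 + 89 = -41

-41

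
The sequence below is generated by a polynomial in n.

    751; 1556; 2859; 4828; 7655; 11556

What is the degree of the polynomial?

4

First differences: 805, 1303, 1969, 2827, 3901
Second differences: 498, 666, 858, 1074
Third differences: 168, 192, 216
Fourth differences: 24, 24
The fourth differences are constant, so the polynomial has degree 4.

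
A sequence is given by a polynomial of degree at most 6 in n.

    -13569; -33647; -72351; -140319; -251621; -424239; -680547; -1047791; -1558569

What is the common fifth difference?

D1: -20078, -38704, -67968, -111302, -172618, -256308, -367244, -510778
D2: -18626, -29264, -43334, -61316, -83690, -110936, -143534
D3: -10638, -14070, -17982, -22374, -27246, -32598
D4: -3432, -3912, -4392, -4872, -5352
D5: -480, -480, -480, -480

-480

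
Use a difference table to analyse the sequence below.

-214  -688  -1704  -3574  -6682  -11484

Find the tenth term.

D1: -474, -1016, -1870, -3108, -4802
D2: -542, -854, -1238, -1694
D3: -312, -384, -456
D4: -72, -72
Fourth differences constant at -72.
-456 − 72 = -528;  -1694 − 528 = -2222;  -4802 − 2222 = -7024;  -11484 − 7024 = -18508
-528 − 72 = -600;  -2222 − 600 = -2822;  -7024 − 2822 = -9846;  -18508 − 9846 = -28354
-600 − 72 = -672;  -2822 − 672 = -3494;  -9846 − 3494 = -13340;  -28354 − 13340 = -41694
-672 − 72 = -744;  -3494 − 744 = -4238;  -13340 − 4238 = -17578;  -41694 − 17578 = -59272

-59272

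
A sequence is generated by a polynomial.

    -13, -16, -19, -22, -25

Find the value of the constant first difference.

-3

Δ: -3, -3, -3, -3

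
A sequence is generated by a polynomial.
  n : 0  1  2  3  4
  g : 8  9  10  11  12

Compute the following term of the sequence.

1, 1, 1, 1
Constant first difference = 1, so extend:
12 + 1 = 13

13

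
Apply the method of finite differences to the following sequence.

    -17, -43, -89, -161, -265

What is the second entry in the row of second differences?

-26

Δ: -26, -46, -72, -104
Δ²: -20, -26, -32
Δ³: -6, -6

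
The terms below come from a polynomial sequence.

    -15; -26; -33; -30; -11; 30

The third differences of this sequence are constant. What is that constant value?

Δ: -11, -7, 3, 19, 41
Δ²: 4, 10, 16, 22
Δ³: 6, 6, 6

6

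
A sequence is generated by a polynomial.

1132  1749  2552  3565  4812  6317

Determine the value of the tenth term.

15397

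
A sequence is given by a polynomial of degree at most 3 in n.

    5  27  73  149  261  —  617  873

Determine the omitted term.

415

Using the first 5 terms:
Δ: 22, 46, 76, 112
Δ²: 24, 30, 36
Δ³: 6, 6
Constant third difference = 6.
Extend forward: 36 + 6 = 42;  112 + 42 = 154;  261 + 154 = 415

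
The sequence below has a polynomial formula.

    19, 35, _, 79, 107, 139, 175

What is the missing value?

Using the last 4 terms:
28  32  36
4  4
Constant second difference = 4.
Extend backward: 28 − 4 = 24;  79 − 24 = 55

55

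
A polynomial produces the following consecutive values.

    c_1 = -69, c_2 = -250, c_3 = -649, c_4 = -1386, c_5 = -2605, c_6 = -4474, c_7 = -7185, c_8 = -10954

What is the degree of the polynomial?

Δ: -181, -399, -737, -1219, -1869, -2711, -3769
Δ²: -218, -338, -482, -650, -842, -1058
Δ³: -120, -144, -168, -192, -216
Δ⁴: -24, -24, -24, -24
The fourth differences are constant, so the polynomial has degree 4.

4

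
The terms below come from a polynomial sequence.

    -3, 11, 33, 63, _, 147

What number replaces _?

Using the first 4 terms:
First differences: 14  22  30
Second differences: 8  8
Constant second difference = 8.
Extend forward: 30 + 8 = 38;  63 + 38 = 101

101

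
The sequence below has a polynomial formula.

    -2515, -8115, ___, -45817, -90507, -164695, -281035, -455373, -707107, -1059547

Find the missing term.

Using the last 7 terms:
-44690  -74188  -116340  -174338  -251734  -352440
-29498  -42152  -57998  -77396  -100706
-12654  -15846  -19398  -23310
-3192  -3552  -3912
-360  -360
Constant fifth difference = -360.
Extend backward: -3192 + 360 = -2832;  -12654 + 2832 = -9822;  -29498 + 9822 = -19676;  -44690 + 19676 = -25014;  -45817 + 25014 = -20803

-20803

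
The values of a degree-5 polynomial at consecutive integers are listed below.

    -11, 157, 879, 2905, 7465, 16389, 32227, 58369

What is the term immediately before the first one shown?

First differences: 168  722  2026  4560  8924  15838  26142
Second differences: 554  1304  2534  4364  6914  10304
Third differences: 750  1230  1830  2550  3390
Fourth differences: 480  600  720  840
Fifth differences: 120  120  120
The fifth differences are constant at 120.
Work back: 480 − 120 = 360;  750 − 360 = 390;  554 − 390 = 164;  168 − 164 = 4;  -11 − 4 = -15

-15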